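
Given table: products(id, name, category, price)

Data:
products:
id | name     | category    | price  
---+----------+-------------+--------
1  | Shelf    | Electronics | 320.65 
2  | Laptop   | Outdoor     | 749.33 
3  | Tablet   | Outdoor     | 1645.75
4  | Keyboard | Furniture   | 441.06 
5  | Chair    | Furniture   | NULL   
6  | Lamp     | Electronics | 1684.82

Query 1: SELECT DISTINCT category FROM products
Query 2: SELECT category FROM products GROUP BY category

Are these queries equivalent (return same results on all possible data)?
Yes, equivalent

Both queries return: [('Electronics',), ('Furniture',), ('Outdoor',)]

Reason: Both get unique categorys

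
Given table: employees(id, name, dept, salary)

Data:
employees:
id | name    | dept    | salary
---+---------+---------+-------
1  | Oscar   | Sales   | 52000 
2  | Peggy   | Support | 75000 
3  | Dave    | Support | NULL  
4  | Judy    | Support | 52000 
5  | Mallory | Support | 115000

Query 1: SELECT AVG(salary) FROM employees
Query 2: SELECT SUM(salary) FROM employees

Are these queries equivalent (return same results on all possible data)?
No, not equivalent

Query 1 returns: [(73500.0,)]
Query 2 returns: [(294000,)]

Reason: AVG vs SUM give different aggregate values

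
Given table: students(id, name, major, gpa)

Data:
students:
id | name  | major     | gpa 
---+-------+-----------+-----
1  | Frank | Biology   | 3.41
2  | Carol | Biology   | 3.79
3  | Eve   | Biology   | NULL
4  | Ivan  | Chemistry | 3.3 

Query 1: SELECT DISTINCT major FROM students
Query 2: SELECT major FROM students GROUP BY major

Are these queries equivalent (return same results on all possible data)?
Yes, equivalent

Both queries return: [('Biology',), ('Chemistry',)]

Reason: Both get unique majors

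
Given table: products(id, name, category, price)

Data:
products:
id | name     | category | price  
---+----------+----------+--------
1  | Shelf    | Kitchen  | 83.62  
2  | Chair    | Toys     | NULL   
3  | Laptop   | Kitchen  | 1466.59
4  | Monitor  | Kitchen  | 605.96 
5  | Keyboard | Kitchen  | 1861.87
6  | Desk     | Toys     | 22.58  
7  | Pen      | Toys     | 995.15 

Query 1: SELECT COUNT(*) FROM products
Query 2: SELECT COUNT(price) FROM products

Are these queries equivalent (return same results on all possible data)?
No, not equivalent

Query 1 returns: [(7,)]
Query 2 returns: [(6,)]

Reason: COUNT(*) includes NULLs, COUNT(column) excludes them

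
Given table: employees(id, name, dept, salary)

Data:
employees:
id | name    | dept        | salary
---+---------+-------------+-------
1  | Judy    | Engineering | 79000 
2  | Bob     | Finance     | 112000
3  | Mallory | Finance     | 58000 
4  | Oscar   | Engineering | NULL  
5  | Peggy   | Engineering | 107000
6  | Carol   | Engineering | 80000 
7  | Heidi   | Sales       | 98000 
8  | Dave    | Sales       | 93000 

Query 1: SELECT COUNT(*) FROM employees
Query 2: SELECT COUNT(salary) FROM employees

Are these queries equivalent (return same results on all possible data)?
No, not equivalent

Query 1 returns: [(8,)]
Query 2 returns: [(7,)]

Reason: COUNT(*) includes NULLs, COUNT(column) excludes them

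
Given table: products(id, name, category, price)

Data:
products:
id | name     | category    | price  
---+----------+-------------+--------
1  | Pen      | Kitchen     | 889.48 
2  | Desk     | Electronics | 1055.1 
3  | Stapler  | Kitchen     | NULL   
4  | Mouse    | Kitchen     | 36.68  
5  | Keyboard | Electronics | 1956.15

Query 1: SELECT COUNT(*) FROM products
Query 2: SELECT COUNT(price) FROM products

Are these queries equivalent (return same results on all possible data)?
No, not equivalent

Query 1 returns: [(5,)]
Query 2 returns: [(4,)]

Reason: COUNT(*) includes NULLs, COUNT(column) excludes them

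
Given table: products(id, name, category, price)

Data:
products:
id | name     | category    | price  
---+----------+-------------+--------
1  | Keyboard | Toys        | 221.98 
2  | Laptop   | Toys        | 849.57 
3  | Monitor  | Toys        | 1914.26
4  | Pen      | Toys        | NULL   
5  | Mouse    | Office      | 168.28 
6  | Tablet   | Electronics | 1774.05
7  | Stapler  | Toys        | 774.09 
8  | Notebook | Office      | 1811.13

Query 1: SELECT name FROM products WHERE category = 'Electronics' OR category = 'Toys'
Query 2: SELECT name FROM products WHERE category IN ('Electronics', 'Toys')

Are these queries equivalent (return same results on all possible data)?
Yes, equivalent

Both queries return: [('Keyboard',), ('Laptop',), ('Monitor',), ('Pen',), ('Stapler',), ('Tablet',)]

Reason: OR vs IN are equivalent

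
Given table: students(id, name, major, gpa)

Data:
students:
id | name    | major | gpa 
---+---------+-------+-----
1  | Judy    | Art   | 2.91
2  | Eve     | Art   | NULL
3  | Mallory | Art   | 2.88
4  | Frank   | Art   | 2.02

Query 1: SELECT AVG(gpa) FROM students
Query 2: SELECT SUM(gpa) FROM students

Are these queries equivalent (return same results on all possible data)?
No, not equivalent

Query 1 returns: [(2.6033333333333335,)]
Query 2 returns: [(7.8100000000000005,)]

Reason: AVG vs SUM give different aggregate values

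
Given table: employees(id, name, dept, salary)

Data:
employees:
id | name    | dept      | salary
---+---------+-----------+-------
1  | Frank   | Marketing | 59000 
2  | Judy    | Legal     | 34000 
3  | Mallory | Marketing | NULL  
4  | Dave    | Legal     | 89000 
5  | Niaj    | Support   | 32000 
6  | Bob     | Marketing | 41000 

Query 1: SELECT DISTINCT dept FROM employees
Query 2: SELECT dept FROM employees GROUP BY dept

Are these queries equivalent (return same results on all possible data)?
Yes, equivalent

Both queries return: [('Legal',), ('Marketing',), ('Support',)]

Reason: Both get unique depts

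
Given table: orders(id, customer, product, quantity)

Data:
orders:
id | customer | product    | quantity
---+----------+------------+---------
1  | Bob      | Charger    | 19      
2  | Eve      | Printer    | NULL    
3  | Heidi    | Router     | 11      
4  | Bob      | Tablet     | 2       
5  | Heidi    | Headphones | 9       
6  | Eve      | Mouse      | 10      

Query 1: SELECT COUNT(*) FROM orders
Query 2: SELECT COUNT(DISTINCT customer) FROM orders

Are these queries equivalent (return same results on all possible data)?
No, not equivalent

Query 1 returns: [(6,)]
Query 2 returns: [(3,)]

Reason: COUNT(*) counts rows, COUNT(DISTINCT customer) counts unique customers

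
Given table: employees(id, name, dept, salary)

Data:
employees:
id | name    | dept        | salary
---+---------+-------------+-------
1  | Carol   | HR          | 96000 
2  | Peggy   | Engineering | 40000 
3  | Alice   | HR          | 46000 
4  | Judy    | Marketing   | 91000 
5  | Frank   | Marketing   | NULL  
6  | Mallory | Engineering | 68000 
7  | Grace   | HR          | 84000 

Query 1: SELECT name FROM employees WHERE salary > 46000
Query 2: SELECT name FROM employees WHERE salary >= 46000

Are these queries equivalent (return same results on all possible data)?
No, not equivalent

Query 1 returns: [('Carol',), ('Judy',), ('Mallory',), ('Grace',)]
Query 2 returns: [('Carol',), ('Alice',), ('Judy',), ('Mallory',), ('Grace',)]

Reason: > vs >= gives different results when salary = 46000 exists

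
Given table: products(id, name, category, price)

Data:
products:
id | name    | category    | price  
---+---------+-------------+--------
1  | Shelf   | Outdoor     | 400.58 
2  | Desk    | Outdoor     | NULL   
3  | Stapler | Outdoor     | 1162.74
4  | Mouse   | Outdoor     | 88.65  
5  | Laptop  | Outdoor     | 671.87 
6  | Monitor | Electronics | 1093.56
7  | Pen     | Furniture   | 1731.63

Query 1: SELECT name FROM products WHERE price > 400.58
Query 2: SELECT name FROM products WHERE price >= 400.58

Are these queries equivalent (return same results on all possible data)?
No, not equivalent

Query 1 returns: [('Stapler',), ('Laptop',), ('Monitor',), ('Pen',)]
Query 2 returns: [('Shelf',), ('Stapler',), ('Laptop',), ('Monitor',), ('Pen',)]

Reason: > vs >= gives different results when price = 400.58 exists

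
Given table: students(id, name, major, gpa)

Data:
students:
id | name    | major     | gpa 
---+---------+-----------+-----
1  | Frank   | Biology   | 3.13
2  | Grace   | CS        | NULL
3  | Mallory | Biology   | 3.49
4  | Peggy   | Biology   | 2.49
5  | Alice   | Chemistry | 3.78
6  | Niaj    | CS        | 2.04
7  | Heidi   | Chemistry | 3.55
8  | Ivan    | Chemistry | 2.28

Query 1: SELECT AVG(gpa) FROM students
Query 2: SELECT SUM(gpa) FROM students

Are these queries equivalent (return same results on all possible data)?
No, not equivalent

Query 1 returns: [(2.9657142857142853,)]
Query 2 returns: [(20.759999999999998,)]

Reason: AVG vs SUM give different aggregate values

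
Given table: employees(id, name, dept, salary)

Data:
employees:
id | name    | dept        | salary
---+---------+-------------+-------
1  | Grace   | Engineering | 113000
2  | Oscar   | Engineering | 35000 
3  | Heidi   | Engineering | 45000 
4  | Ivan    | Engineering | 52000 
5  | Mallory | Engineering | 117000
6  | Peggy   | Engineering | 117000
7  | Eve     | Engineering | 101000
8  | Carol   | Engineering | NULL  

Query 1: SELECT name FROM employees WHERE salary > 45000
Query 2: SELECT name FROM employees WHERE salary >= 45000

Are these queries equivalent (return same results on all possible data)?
No, not equivalent

Query 1 returns: [('Grace',), ('Ivan',), ('Mallory',), ('Peggy',), ('Eve',)]
Query 2 returns: [('Grace',), ('Heidi',), ('Ivan',), ('Mallory',), ('Peggy',), ('Eve',)]

Reason: > vs >= gives different results when salary = 45000 exists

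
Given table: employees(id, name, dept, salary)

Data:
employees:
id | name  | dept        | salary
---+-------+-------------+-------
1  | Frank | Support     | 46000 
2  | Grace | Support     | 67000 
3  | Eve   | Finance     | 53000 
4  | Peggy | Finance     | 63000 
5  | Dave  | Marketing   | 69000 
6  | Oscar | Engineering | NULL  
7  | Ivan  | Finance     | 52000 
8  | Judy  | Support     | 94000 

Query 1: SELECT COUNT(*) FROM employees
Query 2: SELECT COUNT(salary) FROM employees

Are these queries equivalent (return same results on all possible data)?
No, not equivalent

Query 1 returns: [(8,)]
Query 2 returns: [(7,)]

Reason: COUNT(*) includes NULLs, COUNT(column) excludes them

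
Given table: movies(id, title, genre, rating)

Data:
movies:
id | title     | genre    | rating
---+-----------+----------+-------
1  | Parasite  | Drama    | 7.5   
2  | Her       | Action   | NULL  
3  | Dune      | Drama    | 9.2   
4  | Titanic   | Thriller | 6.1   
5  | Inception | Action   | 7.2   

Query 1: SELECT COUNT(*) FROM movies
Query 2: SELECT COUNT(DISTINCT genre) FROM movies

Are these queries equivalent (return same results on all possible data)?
No, not equivalent

Query 1 returns: [(5,)]
Query 2 returns: [(3,)]

Reason: COUNT(*) counts rows, COUNT(DISTINCT genre) counts unique genres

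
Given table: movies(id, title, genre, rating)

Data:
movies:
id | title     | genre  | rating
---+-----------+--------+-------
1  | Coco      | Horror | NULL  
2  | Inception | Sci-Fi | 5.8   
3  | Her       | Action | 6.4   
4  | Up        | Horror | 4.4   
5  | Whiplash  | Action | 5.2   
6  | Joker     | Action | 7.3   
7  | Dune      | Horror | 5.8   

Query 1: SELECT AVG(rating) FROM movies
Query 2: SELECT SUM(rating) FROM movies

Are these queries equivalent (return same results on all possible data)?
No, not equivalent

Query 1 returns: [(5.816666666666666,)]
Query 2 returns: [(34.9,)]

Reason: AVG vs SUM give different aggregate values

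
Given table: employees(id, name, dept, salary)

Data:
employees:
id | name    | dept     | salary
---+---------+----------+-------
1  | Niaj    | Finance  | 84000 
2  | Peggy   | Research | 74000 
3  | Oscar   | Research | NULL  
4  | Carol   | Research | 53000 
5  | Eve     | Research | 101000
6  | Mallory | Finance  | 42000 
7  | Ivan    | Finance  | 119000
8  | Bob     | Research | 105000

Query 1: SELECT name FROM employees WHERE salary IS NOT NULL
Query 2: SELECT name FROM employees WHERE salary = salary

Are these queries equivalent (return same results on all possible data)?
Yes, equivalent

Both queries return: [('Bob',), ('Carol',), ('Eve',), ('Ivan',), ('Mallory',), ('Niaj',), ('Peggy',)]

Reason: IS NOT NULL vs self-equality (both exclude NULLs)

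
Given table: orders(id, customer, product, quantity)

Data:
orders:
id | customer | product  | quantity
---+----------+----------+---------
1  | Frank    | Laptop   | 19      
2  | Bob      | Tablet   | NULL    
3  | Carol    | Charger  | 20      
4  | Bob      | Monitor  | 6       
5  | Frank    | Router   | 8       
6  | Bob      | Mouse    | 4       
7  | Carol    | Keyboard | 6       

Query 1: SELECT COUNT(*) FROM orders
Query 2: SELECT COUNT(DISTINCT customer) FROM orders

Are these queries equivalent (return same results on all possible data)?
No, not equivalent

Query 1 returns: [(7,)]
Query 2 returns: [(3,)]

Reason: COUNT(*) counts rows, COUNT(DISTINCT customer) counts unique customers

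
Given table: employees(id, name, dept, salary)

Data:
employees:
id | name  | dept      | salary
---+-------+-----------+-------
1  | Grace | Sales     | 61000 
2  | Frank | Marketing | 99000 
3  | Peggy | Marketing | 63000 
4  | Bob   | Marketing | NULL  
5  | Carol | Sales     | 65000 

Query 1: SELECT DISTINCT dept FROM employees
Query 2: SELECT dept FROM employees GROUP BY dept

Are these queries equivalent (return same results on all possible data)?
Yes, equivalent

Both queries return: [('Marketing',), ('Sales',)]

Reason: Both get unique depts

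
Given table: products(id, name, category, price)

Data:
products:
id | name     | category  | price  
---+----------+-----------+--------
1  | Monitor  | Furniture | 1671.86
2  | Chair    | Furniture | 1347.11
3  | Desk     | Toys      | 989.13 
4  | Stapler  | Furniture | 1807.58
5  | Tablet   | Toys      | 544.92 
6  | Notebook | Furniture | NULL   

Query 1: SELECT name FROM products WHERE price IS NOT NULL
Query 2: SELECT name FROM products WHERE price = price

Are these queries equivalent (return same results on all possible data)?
Yes, equivalent

Both queries return: [('Chair',), ('Desk',), ('Monitor',), ('Stapler',), ('Tablet',)]

Reason: IS NOT NULL vs self-equality (both exclude NULLs)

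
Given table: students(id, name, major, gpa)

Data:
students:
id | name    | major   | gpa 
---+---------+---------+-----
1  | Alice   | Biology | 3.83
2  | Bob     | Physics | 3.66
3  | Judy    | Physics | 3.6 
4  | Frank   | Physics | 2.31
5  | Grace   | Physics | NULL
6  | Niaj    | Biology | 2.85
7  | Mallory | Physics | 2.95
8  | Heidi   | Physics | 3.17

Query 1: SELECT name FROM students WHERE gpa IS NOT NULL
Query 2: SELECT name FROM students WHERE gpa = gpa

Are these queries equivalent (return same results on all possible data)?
Yes, equivalent

Both queries return: [('Alice',), ('Bob',), ('Frank',), ('Heidi',), ('Judy',), ('Mallory',), ('Niaj',)]

Reason: IS NOT NULL vs self-equality (both exclude NULLs)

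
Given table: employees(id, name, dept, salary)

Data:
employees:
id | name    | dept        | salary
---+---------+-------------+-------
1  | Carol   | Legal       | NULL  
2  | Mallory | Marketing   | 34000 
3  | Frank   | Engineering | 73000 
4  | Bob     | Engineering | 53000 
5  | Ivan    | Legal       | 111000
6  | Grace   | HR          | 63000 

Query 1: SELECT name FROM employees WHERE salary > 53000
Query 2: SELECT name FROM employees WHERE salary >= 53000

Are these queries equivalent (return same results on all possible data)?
No, not equivalent

Query 1 returns: [('Frank',), ('Ivan',), ('Grace',)]
Query 2 returns: [('Frank',), ('Bob',), ('Ivan',), ('Grace',)]

Reason: > vs >= gives different results when salary = 53000 exists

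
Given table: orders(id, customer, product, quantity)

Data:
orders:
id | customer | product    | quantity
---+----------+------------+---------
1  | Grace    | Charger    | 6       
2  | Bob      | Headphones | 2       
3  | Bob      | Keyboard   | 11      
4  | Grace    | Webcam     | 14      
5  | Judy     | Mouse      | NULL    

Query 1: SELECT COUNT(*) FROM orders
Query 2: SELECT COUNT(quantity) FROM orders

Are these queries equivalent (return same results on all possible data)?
No, not equivalent

Query 1 returns: [(5,)]
Query 2 returns: [(4,)]

Reason: COUNT(*) includes NULLs, COUNT(column) excludes them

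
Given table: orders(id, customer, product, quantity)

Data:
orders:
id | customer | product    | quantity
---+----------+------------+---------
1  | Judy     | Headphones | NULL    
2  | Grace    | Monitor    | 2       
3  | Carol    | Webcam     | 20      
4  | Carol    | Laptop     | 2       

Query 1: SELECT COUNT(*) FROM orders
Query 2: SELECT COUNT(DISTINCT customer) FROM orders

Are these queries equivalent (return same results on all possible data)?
No, not equivalent

Query 1 returns: [(4,)]
Query 2 returns: [(3,)]

Reason: COUNT(*) counts rows, COUNT(DISTINCT customer) counts unique customers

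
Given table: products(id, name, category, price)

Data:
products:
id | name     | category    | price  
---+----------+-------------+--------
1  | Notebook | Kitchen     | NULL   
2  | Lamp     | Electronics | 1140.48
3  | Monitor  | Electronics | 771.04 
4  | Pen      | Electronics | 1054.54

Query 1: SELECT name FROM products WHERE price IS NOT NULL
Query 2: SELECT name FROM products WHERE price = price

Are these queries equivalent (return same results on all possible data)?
Yes, equivalent

Both queries return: [('Lamp',), ('Monitor',), ('Pen',)]

Reason: IS NOT NULL vs self-equality (both exclude NULLs)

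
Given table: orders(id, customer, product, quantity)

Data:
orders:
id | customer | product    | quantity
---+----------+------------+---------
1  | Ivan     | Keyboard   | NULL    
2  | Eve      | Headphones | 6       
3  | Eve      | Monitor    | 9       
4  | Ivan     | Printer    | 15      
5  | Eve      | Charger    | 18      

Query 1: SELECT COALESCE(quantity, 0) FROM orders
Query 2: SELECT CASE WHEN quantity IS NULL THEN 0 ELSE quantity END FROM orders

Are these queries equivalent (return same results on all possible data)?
Yes, equivalent

Both queries return: [(0,), (6,), (9,), (15,), (18,)]

Reason: COALESCE vs CASE for NULL handling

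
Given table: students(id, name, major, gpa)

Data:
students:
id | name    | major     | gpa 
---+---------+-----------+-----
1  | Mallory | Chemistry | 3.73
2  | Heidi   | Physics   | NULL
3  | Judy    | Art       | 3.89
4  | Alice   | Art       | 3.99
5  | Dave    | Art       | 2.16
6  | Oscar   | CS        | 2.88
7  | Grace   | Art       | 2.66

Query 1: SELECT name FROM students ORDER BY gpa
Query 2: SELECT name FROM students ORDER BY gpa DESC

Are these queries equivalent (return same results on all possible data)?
No, not equivalent

Query 1 returns: [('Heidi',), ('Dave',), ('Grace',), ('Oscar',), ('Mallory',), ('Judy',), ('Alice',)]
Query 2 returns: [('Alice',), ('Judy',), ('Mallory',), ('Oscar',), ('Grace',), ('Dave',), ('Heidi',)]

Reason: ASC vs DESC gives opposite ordering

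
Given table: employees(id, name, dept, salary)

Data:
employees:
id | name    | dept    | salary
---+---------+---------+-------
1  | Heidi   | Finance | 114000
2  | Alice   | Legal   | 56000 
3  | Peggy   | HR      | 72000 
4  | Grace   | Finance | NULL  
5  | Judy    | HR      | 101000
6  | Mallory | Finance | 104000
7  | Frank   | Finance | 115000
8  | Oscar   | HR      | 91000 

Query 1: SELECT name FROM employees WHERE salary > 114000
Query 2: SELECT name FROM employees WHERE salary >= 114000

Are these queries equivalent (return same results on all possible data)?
No, not equivalent

Query 1 returns: [('Frank',)]
Query 2 returns: [('Heidi',), ('Frank',)]

Reason: > vs >= gives different results when salary = 114000 exists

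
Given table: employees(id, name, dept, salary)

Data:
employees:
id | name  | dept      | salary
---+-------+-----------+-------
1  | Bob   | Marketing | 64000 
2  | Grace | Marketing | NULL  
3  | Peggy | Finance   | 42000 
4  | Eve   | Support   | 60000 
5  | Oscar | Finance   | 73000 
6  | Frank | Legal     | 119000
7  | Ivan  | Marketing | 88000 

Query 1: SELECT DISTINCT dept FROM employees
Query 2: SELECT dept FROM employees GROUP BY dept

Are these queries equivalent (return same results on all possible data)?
Yes, equivalent

Both queries return: [('Finance',), ('Legal',), ('Marketing',), ('Support',)]

Reason: Both get unique depts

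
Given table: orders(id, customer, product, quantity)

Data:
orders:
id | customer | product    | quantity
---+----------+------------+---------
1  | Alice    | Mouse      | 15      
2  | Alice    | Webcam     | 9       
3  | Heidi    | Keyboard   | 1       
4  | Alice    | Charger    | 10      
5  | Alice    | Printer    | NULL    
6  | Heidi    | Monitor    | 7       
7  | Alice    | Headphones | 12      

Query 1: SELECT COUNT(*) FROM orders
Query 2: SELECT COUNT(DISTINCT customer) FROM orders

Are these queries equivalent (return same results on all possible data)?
No, not equivalent

Query 1 returns: [(7,)]
Query 2 returns: [(2,)]

Reason: COUNT(*) counts rows, COUNT(DISTINCT customer) counts unique customers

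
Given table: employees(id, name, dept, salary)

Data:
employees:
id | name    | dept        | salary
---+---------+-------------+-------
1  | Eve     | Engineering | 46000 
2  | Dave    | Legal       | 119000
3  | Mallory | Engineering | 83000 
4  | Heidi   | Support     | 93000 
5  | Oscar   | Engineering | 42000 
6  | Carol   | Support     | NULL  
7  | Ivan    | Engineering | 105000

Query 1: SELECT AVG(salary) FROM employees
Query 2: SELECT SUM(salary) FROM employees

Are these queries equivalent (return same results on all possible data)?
No, not equivalent

Query 1 returns: [(81333.33333333333,)]
Query 2 returns: [(488000,)]

Reason: AVG vs SUM give different aggregate values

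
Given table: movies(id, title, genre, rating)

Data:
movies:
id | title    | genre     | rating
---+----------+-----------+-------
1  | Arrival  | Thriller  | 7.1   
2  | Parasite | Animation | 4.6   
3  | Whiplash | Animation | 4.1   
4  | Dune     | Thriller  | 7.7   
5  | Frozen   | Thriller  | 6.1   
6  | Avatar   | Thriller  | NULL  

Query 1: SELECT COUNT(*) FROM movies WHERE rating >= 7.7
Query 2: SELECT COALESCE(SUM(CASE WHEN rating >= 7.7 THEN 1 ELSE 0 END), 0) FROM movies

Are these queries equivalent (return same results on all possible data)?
Yes, equivalent

Both queries return: [(1,)]

Reason: COUNT with WHERE vs conditional SUM (COALESCE handles empty-table NULL)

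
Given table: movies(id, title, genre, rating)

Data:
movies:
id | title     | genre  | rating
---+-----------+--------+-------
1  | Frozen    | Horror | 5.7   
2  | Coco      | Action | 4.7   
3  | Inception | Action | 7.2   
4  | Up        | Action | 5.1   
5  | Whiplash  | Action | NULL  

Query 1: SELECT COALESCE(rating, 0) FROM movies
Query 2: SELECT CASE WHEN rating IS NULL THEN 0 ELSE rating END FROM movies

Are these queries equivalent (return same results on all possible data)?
Yes, equivalent

Both queries return: [(0,), (4.7,), (5.1,), (5.7,), (7.2,)]

Reason: COALESCE vs CASE for NULL handling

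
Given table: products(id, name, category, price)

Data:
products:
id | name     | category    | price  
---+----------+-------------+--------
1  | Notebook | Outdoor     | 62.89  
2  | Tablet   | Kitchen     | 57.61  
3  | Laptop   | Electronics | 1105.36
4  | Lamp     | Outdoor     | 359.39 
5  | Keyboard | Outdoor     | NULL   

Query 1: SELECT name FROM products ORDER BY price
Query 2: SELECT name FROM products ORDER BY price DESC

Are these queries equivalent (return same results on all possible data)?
No, not equivalent

Query 1 returns: [('Keyboard',), ('Tablet',), ('Notebook',), ('Lamp',), ('Laptop',)]
Query 2 returns: [('Laptop',), ('Lamp',), ('Notebook',), ('Tablet',), ('Keyboard',)]

Reason: ASC vs DESC gives opposite ordering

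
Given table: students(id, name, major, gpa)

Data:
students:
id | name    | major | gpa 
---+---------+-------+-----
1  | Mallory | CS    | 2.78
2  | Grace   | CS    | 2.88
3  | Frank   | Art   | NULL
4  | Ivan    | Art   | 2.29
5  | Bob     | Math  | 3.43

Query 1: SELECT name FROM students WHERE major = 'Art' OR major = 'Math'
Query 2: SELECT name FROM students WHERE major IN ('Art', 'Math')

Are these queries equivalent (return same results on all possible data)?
Yes, equivalent

Both queries return: [('Bob',), ('Frank',), ('Ivan',)]

Reason: OR vs IN are equivalent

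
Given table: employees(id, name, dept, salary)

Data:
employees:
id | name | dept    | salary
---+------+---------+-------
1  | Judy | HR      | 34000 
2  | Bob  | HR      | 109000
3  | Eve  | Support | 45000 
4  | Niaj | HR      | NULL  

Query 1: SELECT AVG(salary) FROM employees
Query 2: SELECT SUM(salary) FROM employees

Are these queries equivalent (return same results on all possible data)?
No, not equivalent

Query 1 returns: [(62666.666666666664,)]
Query 2 returns: [(188000,)]

Reason: AVG vs SUM give different aggregate values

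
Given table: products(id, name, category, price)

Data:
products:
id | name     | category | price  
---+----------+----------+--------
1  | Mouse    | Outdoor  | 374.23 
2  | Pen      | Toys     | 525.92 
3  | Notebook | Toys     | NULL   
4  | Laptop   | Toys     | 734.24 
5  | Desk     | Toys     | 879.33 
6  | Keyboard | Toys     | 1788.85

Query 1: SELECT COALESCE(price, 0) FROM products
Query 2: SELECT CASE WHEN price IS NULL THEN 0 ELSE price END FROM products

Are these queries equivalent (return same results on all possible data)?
Yes, equivalent

Both queries return: [(0,), (374.23,), (525.92,), (734.24,), (879.33,), (1788.85,)]

Reason: COALESCE vs CASE for NULL handling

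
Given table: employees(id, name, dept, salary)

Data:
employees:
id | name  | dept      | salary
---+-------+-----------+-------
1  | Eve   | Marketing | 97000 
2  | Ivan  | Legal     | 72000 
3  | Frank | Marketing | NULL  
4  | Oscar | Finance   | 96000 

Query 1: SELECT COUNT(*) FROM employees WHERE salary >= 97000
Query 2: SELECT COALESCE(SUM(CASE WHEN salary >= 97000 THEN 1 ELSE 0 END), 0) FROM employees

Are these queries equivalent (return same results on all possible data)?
Yes, equivalent

Both queries return: [(1,)]

Reason: COUNT with WHERE vs conditional SUM (COALESCE handles empty-table NULL)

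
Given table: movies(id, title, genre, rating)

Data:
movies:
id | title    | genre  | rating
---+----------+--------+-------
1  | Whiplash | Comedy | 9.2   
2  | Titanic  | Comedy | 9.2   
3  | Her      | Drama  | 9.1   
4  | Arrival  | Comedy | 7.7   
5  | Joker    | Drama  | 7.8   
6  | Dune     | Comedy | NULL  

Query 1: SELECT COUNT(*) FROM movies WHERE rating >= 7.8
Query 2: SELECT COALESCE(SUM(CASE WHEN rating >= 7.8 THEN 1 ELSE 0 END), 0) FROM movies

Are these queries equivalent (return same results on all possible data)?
Yes, equivalent

Both queries return: [(4,)]

Reason: COUNT with WHERE vs conditional SUM (COALESCE handles empty-table NULL)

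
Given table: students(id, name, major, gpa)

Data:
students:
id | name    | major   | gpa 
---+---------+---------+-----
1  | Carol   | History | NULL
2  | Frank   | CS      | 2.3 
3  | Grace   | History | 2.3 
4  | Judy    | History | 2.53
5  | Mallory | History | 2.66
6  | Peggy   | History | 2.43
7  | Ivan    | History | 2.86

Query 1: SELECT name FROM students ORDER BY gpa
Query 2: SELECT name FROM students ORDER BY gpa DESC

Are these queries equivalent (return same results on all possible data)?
No, not equivalent

Query 1 returns: [('Carol',), ('Frank',), ('Grace',), ('Peggy',), ('Judy',), ('Mallory',), ('Ivan',)]
Query 2 returns: [('Ivan',), ('Mallory',), ('Judy',), ('Peggy',), ('Frank',), ('Grace',), ('Carol',)]

Reason: ASC vs DESC gives opposite ordering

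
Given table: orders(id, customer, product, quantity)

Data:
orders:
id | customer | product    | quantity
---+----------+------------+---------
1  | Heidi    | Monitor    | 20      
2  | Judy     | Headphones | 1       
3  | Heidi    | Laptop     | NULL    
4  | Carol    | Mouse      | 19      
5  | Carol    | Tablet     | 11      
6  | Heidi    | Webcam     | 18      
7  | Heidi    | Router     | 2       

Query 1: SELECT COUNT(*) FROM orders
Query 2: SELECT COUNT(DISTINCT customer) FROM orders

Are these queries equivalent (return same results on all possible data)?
No, not equivalent

Query 1 returns: [(7,)]
Query 2 returns: [(3,)]

Reason: COUNT(*) counts rows, COUNT(DISTINCT customer) counts unique customers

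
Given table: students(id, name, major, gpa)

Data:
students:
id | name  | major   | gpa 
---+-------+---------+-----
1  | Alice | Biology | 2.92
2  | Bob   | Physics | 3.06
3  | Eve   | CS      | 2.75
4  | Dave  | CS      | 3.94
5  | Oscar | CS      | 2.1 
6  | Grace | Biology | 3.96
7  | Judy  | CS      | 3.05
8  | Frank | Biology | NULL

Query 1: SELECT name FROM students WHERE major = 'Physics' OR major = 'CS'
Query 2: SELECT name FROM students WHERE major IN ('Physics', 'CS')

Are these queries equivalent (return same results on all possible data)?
Yes, equivalent

Both queries return: [('Bob',), ('Dave',), ('Eve',), ('Judy',), ('Oscar',)]

Reason: OR vs IN are equivalent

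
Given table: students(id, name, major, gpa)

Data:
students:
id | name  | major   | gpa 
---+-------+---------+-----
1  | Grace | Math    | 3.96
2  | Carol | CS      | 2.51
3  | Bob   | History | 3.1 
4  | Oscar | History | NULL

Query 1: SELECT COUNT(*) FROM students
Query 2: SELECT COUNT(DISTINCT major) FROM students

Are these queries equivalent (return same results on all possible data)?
No, not equivalent

Query 1 returns: [(4,)]
Query 2 returns: [(3,)]

Reason: COUNT(*) counts rows, COUNT(DISTINCT major) counts unique majors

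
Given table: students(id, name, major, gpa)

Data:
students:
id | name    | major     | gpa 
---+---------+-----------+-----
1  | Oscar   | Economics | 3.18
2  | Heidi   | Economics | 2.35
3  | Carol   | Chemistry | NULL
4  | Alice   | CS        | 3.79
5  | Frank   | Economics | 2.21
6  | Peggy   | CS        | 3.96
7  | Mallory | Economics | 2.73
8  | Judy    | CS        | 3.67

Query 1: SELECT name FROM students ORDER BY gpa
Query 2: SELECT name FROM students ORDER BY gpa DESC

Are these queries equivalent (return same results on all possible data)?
No, not equivalent

Query 1 returns: [('Carol',), ('Frank',), ('Heidi',), ('Mallory',), ('Oscar',), ('Judy',), ('Alice',), ('Peggy',)]
Query 2 returns: [('Peggy',), ('Alice',), ('Judy',), ('Oscar',), ('Mallory',), ('Heidi',), ('Frank',), ('Carol',)]

Reason: ASC vs DESC gives opposite ordering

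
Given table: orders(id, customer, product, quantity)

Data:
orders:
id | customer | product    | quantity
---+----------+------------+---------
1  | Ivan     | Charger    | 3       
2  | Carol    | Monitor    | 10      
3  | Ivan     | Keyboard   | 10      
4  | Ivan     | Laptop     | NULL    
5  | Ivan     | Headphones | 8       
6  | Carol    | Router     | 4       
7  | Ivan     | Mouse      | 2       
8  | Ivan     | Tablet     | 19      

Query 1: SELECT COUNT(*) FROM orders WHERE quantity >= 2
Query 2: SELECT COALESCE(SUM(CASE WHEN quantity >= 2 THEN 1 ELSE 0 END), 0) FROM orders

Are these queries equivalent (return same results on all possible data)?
Yes, equivalent

Both queries return: [(7,)]

Reason: COUNT with WHERE vs conditional SUM (COALESCE handles empty-table NULL)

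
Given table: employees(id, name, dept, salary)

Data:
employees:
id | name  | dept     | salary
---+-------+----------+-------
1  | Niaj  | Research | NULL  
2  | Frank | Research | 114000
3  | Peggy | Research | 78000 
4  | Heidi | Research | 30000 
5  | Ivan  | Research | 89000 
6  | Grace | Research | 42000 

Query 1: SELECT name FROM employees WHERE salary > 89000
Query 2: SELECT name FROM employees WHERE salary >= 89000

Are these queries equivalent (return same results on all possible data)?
No, not equivalent

Query 1 returns: [('Frank',)]
Query 2 returns: [('Frank',), ('Ivan',)]

Reason: > vs >= gives different results when salary = 89000 exists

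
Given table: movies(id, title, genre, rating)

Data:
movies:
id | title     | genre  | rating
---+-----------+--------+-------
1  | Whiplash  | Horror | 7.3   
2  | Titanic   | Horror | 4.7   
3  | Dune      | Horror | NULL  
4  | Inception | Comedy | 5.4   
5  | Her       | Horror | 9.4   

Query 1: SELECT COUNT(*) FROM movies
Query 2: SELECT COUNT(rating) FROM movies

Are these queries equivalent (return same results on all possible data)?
No, not equivalent

Query 1 returns: [(5,)]
Query 2 returns: [(4,)]

Reason: COUNT(*) includes NULLs, COUNT(column) excludes them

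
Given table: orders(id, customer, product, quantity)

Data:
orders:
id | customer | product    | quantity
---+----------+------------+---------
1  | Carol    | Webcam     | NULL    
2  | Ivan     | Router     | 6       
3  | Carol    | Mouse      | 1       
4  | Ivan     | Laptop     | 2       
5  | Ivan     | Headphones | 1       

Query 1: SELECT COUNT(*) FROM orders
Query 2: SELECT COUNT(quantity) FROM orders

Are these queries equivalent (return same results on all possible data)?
No, not equivalent

Query 1 returns: [(5,)]
Query 2 returns: [(4,)]

Reason: COUNT(*) includes NULLs, COUNT(column) excludes them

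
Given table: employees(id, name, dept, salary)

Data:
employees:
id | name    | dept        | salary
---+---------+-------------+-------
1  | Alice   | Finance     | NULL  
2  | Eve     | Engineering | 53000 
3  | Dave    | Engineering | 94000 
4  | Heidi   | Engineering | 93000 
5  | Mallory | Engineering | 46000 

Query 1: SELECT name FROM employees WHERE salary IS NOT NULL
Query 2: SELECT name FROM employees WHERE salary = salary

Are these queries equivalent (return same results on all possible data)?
Yes, equivalent

Both queries return: [('Dave',), ('Eve',), ('Heidi',), ('Mallory',)]

Reason: IS NOT NULL vs self-equality (both exclude NULLs)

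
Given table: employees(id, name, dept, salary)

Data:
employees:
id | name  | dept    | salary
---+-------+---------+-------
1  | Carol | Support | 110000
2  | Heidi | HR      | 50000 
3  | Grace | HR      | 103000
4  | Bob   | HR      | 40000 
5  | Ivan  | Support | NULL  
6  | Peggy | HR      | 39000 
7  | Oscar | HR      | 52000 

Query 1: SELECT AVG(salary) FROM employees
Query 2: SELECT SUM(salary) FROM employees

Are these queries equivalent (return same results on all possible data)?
No, not equivalent

Query 1 returns: [(65666.66666666667,)]
Query 2 returns: [(394000,)]

Reason: AVG vs SUM give different aggregate values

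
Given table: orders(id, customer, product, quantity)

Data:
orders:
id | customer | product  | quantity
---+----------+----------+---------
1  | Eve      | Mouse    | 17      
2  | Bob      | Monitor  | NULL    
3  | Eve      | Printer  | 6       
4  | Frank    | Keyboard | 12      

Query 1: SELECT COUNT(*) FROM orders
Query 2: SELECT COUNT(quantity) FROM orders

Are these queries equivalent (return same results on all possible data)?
No, not equivalent

Query 1 returns: [(4,)]
Query 2 returns: [(3,)]

Reason: COUNT(*) includes NULLs, COUNT(column) excludes them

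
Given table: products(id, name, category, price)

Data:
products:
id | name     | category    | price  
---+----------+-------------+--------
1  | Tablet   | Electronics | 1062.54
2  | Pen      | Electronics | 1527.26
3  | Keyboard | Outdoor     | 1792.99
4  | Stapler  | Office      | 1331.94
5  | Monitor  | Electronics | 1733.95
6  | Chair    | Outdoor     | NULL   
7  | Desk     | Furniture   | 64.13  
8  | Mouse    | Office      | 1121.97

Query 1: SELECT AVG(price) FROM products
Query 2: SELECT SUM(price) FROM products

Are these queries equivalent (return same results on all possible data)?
No, not equivalent

Query 1 returns: [(1233.5400000000002,)]
Query 2 returns: [(8634.78,)]

Reason: AVG vs SUM give different aggregate values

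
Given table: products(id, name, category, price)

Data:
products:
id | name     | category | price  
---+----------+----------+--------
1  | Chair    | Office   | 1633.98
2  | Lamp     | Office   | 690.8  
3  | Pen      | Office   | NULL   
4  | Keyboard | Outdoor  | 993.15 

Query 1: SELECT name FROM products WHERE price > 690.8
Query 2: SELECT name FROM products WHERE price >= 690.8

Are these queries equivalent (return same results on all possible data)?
No, not equivalent

Query 1 returns: [('Chair',), ('Keyboard',)]
Query 2 returns: [('Chair',), ('Lamp',), ('Keyboard',)]

Reason: > vs >= gives different results when price = 690.8 exists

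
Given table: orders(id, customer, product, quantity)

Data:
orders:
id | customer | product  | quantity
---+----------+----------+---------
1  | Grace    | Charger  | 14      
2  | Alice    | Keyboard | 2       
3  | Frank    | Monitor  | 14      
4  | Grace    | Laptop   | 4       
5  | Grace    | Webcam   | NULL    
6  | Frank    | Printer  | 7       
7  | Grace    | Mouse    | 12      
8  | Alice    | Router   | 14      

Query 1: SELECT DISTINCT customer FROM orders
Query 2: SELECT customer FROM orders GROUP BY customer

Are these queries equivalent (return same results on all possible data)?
Yes, equivalent

Both queries return: [('Alice',), ('Frank',), ('Grace',)]

Reason: Both get unique customers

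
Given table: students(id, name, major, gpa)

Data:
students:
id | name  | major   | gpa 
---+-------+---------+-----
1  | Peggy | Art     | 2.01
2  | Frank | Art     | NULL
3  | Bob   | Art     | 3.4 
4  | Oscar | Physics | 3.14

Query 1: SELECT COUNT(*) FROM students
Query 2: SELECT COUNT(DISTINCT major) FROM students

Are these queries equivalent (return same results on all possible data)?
No, not equivalent

Query 1 returns: [(4,)]
Query 2 returns: [(2,)]

Reason: COUNT(*) counts rows, COUNT(DISTINCT major) counts unique majors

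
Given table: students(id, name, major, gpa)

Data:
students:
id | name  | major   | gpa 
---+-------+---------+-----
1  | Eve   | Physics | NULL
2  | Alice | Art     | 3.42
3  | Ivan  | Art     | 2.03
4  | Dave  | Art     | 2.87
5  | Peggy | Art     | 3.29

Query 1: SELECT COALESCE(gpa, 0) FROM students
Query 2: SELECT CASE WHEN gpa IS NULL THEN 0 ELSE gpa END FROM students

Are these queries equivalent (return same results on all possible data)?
Yes, equivalent

Both queries return: [(0,), (2.03,), (2.87,), (3.29,), (3.42,)]

Reason: COALESCE vs CASE for NULL handling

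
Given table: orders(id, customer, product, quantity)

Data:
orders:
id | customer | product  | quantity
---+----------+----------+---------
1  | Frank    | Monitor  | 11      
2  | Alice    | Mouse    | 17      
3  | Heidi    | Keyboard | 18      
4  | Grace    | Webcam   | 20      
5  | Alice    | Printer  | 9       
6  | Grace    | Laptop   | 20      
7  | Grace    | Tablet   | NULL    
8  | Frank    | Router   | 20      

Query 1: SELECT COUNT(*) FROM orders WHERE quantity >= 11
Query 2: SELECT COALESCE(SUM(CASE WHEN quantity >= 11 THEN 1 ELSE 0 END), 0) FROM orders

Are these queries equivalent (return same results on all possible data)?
Yes, equivalent

Both queries return: [(6,)]

Reason: COUNT with WHERE vs conditional SUM (COALESCE handles empty-table NULL)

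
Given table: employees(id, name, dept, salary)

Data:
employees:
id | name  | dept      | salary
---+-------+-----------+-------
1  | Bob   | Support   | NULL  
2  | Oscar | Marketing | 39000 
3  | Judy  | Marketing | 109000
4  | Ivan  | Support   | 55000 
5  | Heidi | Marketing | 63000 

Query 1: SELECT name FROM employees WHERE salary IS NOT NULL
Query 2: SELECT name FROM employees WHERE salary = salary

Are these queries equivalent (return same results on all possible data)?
Yes, equivalent

Both queries return: [('Heidi',), ('Ivan',), ('Judy',), ('Oscar',)]

Reason: IS NOT NULL vs self-equality (both exclude NULLs)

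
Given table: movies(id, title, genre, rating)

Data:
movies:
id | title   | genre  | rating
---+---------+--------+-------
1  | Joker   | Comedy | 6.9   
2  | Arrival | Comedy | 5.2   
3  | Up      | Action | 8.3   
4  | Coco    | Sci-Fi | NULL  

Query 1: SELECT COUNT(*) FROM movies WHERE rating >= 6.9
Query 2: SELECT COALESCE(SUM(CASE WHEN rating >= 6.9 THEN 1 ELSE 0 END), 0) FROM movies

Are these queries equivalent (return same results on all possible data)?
Yes, equivalent

Both queries return: [(2,)]

Reason: COUNT with WHERE vs conditional SUM (COALESCE handles empty-table NULL)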